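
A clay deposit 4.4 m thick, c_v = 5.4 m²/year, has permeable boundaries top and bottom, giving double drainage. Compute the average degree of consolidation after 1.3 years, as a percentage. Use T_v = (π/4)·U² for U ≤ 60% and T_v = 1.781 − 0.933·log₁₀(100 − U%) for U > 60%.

Drainage path length: H_d = H/2 = 2.2 m (double drainage).
T_v = c_v·t/H_d² = 5.4×1.3/2.2² = 1.4504.
T_v = 1.4504 corresponds to the U > 60% branch:
U = 1 − 10^((1.781 − T_v)/0.933)/100 = 0.9774

U ≈ 97.7 %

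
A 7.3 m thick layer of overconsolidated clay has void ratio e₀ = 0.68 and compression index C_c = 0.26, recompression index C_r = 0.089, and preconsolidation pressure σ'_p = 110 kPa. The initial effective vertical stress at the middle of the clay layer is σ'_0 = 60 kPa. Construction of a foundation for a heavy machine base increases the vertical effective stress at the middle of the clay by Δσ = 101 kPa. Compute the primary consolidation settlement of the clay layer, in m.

Final effective stress: σ'_f = 60 + 101 = 161 kPa.
σ'_f = 161 > σ'_p = 110 kPa, so the stress path crosses the preconsolidation pressure — recompression up to σ'_p, then virgin compression beyond:
S_c = H/(1+e₀)·[C_r·log₁₀(σ'_p/σ'_0) + C_c·log₁₀(σ'_f/σ'_p)]
    = 7.3/1.68 × [0.089×log₁₀(110/60) + 0.26×log₁₀(161/110)]
    = 4.3452 × [0.023428 + 0.043013] = 0.2887 m

S_c ≈ 0.289 m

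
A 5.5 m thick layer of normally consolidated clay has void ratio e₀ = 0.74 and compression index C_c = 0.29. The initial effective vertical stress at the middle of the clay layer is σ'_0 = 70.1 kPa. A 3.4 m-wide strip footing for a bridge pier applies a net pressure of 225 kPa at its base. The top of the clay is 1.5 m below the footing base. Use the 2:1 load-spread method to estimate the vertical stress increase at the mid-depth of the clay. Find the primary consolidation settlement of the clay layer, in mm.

S_c ≈ 353 mm

Mid-depth of clay below the footing base: z = 1.5 + 5.5/2 = 4.25 m.
Stress increase at mid-clay by the 2:1 spreading method:
Δσ = qB/(B+z) = 225×3.4/(3.4+4.25) = 100 kPa
Final effective stress: σ'_f = σ'_0 + Δσ = 70.1 + 100 = 170.1 kPa.
Normally consolidated clay, so the full stress increment lies on the virgin compression line:
S_c = C_c·H/(1+e₀)·log₁₀(σ'_f/σ'_0) = 0.29×5.5/(1+0.74)×log₁₀(170.1/70.1)
    = 0.91667 × 0.38499 = 0.3529 m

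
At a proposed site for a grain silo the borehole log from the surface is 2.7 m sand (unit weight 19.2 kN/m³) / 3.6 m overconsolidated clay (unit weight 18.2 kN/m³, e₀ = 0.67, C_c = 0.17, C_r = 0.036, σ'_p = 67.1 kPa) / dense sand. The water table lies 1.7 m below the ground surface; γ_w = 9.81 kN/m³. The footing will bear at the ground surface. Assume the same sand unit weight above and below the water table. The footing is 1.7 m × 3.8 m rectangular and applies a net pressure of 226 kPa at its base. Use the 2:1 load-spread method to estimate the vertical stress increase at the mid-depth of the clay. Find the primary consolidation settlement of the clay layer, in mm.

S_c ≈ 44 mm

Mid-depth of clay below the ground surface: z = 2.7 + 3.6/2 = 4.5 m.
Total vertical stress at mid-clay: σ_v = 19.2×2.7 + 18.2×1.8 = 84.6 kPa.
Pore pressure: u = 9.81×(4.5 − 1.7) = 27.468 kPa.
Initial effective stress: σ'_0 = σ_v − u = 84.6 − 27.468 = 57.132 kPa.
Stress increase at mid-clay by the 2:1 spreading method:
Δσ = qBL/((B+z)(L+z)) = 226×1.7×3.8/((1.7+4.5)(3.8+4.5)) = 28.371 kPa
Final effective stress: σ'_f = 57.132 + 28.371 = 85.503 kPa.
σ'_f = 85.503 > σ'_p = 67.1 kPa, so the stress path crosses the preconsolidation pressure — recompression up to σ'_p, then virgin compression beyond:
S_c = H/(1+e₀)·[C_r·log₁₀(σ'_p/σ'_0) + C_c·log₁₀(σ'_f/σ'_p)]
    = 3.6/1.67 × [0.036×log₁₀(67.1/57.132) + 0.17×log₁₀(85.503/67.1)]
    = 2.1557 × [0.0025144 + 0.017894] = 0.04399 m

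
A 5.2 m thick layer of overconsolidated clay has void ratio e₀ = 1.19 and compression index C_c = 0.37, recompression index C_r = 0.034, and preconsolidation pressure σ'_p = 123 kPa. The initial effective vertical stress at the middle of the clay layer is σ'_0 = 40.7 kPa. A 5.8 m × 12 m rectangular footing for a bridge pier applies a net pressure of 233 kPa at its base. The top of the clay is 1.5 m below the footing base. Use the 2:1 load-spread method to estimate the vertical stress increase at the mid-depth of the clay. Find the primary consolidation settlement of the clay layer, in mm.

Mid-depth of clay below the footing base: z = 1.5 + 5.2/2 = 4.1 m.
Stress increase at mid-clay by the 2:1 spreading method:
Δσ = qBL/((B+z)(L+z)) = 233×5.8×12/((5.8+4.1)(12+4.1)) = 101.74 kPa
Final effective stress: σ'_f = 40.7 + 101.74 = 142.44 kPa.
σ'_f = 142.44 > σ'_p = 123 kPa, so the stress path crosses the preconsolidation pressure — recompression up to σ'_p, then virgin compression beyond:
S_c = H/(1+e₀)·[C_r·log₁₀(σ'_p/σ'_0) + C_c·log₁₀(σ'_f/σ'_p)]
    = 5.2/2.19 × [0.034×log₁₀(123/40.7) + 0.37×log₁₀(142.44/123)]
    = 2.3744 × [0.016331 + 0.023579] = 0.09476 m

S_c ≈ 94.8 mm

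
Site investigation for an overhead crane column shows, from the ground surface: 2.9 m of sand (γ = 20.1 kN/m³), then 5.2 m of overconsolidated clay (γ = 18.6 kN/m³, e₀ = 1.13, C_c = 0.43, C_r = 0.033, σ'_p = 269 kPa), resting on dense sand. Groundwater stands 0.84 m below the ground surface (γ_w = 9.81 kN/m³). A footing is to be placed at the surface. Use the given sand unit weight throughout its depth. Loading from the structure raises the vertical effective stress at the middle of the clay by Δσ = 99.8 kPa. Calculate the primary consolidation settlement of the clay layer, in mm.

Mid-depth of clay below the ground surface: z = 2.9 + 5.2/2 = 5.5 m.
Total vertical stress at mid-clay: σ_v = 20.1×2.9 + 18.6×2.6 = 106.65 kPa.
Pore pressure: u = 9.81×(5.5 − 0.84) = 45.715 kPa.
Initial effective stress: σ'_0 = σ_v − u = 106.65 − 45.715 = 60.935 kPa.
Final effective stress: σ'_f = 60.935 + 99.8 = 160.74 kPa.
σ'_f = 160.74 ≤ σ'_p = 269 kPa, so the clay remains overconsolidated and only the recompression index applies:
S_c = C_r·H/(1+e₀)·log₁₀(σ'_f/σ'_0) = 0.033×5.2/2.13×log₁₀(160.74/60.935)
    = 0.080563 × 0.42126 = 0.03394 m

S_c ≈ 33.9 mm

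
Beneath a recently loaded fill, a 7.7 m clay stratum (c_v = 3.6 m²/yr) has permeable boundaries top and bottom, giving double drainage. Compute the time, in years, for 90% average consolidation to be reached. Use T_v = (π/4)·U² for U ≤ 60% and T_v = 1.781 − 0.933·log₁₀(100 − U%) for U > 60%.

t ≈ 3.49 years

Drainage path length: H_d = H/2 = 3.85 m (double drainage).
U > 60%: T_v = 1.781 − 0.933·log₁₀(100 − 90) = 0.848.
t = T_v·H_d²/c_v = 0.848×3.85²/3.6 = 3.492 years.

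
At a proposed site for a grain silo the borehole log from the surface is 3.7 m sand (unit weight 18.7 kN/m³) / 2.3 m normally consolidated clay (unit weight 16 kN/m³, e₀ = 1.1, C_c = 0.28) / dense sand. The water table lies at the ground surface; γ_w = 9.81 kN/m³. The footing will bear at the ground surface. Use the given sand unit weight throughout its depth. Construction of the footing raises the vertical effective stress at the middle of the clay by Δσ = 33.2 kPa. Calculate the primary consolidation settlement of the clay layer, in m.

S_c ≈ 0.0805 m

Mid-depth of clay below the ground surface: z = 3.7 + 2.3/2 = 4.85 m.
Total vertical stress at mid-clay: σ_v = 18.7×3.7 + 16×1.15 = 87.59 kPa.
Pore pressure: u = 9.81×(4.85 − 0) = 47.578 kPa.
Initial effective stress: σ'_0 = σ_v − u = 87.59 − 47.578 = 40.012 kPa.
Final effective stress: σ'_f = σ'_0 + Δσ = 40.012 + 33.2 = 73.212 kPa.
Normally consolidated clay, so the full stress increment lies on the virgin compression line:
S_c = C_c·H/(1+e₀)·log₁₀(σ'_f/σ'_0) = 0.28×2.3/(1+1.1)×log₁₀(73.212/40.012)
    = 0.30667 × 0.26239 = 0.08047 m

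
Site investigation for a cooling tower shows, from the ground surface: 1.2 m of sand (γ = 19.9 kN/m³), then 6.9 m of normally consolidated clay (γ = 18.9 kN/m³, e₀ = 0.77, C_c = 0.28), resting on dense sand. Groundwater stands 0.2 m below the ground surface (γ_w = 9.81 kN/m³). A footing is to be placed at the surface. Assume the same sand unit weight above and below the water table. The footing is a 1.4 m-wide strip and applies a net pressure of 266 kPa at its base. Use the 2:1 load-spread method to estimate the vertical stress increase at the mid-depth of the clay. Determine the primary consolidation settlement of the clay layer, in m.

Mid-depth of clay below the ground surface: z = 1.2 + 6.9/2 = 4.65 m.
Total vertical stress at mid-clay: σ_v = 19.9×1.2 + 18.9×3.45 = 89.085 kPa.
Pore pressure: u = 9.81×(4.65 − 0.2) = 43.655 kPa.
Initial effective stress: σ'_0 = σ_v − u = 89.085 − 43.655 = 45.43 kPa.
Stress increase at mid-clay by the 2:1 spreading method:
Δσ = qB/(B+z) = 266×1.4/(1.4+4.65) = 61.554 kPa
Final effective stress: σ'_f = σ'_0 + Δσ = 45.43 + 61.554 = 106.98 kPa.
Normally consolidated clay, so the full stress increment lies on the virgin compression line:
S_c = C_c·H/(1+e₀)·log₁₀(σ'_f/σ'_0) = 0.28×6.9/(1+0.77)×log₁₀(106.98/45.43)
    = 1.0915 × 0.37196 = 0.406 m

S_c ≈ 0.406 m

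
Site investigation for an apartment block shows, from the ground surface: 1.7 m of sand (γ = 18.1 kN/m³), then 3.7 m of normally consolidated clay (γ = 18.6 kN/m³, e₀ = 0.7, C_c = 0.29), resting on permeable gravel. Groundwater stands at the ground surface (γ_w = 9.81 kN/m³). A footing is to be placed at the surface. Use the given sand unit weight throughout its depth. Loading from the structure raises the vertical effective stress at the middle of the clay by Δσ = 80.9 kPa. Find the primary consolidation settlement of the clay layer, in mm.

S_c ≈ 356 mm

Mid-depth of clay below the ground surface: z = 1.7 + 3.7/2 = 3.55 m.
Total vertical stress at mid-clay: σ_v = 18.1×1.7 + 18.6×1.85 = 65.18 kPa.
Pore pressure: u = 9.81×(3.55 − 0) = 34.825 kPa.
Initial effective stress: σ'_0 = σ_v − u = 65.18 − 34.825 = 30.355 kPa.
Final effective stress: σ'_f = σ'_0 + Δσ = 30.355 + 80.9 = 111.26 kPa.
Normally consolidated clay, so the full stress increment lies on the virgin compression line:
S_c = C_c·H/(1+e₀)·log₁₀(σ'_f/σ'_0) = 0.29×3.7/(1+0.7)×log₁₀(111.26/30.355)
    = 0.63118 × 0.56411 = 0.3561 m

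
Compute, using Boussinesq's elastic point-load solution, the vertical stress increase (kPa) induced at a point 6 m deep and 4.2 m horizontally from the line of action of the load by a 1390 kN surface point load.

Δσ_z ≈ 6.8 kPa

Boussinesq vertical stress below a point load on an elastic half-space:
Δσ_z = 3P/(2πz²) · [1 + (r/z)²]^(−5/2)
r/z = 4.2/6 = 0.7; [1+(r/z)²]^(−5/2) = 0.36901.
Δσ_z = 3×1390/(2π×6²) × 0.36901 = 18.435 × 0.36901 = 6.803 kPa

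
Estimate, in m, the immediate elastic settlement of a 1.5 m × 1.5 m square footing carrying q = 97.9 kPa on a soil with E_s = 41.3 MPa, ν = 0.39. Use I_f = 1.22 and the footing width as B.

S_e ≈ 0.00368 m

Immediate (elastic) settlement: S_e = q·B·(1−ν²)/E_s · I_f.
E_s = 41.3 MPa = 41300 kPa.
S_e = 97.9 × 1.5 × (1 − 0.39²) / 41300 × 1.22
    = 97.9 × 1.5 × 0.8479 / 41300 × 1.22
    = 0.003678 m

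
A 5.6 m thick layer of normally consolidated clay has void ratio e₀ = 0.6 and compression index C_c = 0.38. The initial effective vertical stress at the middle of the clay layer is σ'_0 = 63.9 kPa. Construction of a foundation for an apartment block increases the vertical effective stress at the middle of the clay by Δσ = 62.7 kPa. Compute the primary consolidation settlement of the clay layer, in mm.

Final effective stress: σ'_f = σ'_0 + Δσ = 63.9 + 62.7 = 126.6 kPa.
Normally consolidated clay, so the full stress increment lies on the virgin compression line:
S_c = C_c·H/(1+e₀)·log₁₀(σ'_f/σ'_0) = 0.38×5.6/(1+0.6)×log₁₀(126.6/63.9)
    = 1.33 × 0.29693 = 0.3949 m

S_c ≈ 395 mm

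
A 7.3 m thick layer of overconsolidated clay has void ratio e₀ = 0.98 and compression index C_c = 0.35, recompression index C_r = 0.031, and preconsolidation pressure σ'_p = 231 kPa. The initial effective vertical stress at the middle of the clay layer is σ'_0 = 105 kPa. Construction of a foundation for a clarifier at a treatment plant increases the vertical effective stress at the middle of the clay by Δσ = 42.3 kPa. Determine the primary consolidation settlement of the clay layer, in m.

Final effective stress: σ'_f = 105 + 42.3 = 147.3 kPa.
σ'_f = 147.3 ≤ σ'_p = 231 kPa, so the clay remains overconsolidated and only the recompression index applies:
S_c = C_r·H/(1+e₀)·log₁₀(σ'_f/σ'_0) = 0.031×7.3/1.98×log₁₀(147.3/105)
    = 0.11429 × 0.14701 = 0.0168 m

S_c ≈ 0.0168 m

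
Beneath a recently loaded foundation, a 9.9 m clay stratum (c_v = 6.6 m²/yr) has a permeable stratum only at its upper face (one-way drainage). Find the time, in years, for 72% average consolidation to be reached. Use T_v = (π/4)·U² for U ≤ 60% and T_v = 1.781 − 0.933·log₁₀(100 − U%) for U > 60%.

Drainage path length: H_d = H = 9.9 m (single drainage).
U > 60%: T_v = 1.781 − 0.933·log₁₀(100 − 72) = 0.4308.
t = T_v·H_d²/c_v = 0.4308×9.9²/6.6 = 6.397 years.

t ≈ 6.4 years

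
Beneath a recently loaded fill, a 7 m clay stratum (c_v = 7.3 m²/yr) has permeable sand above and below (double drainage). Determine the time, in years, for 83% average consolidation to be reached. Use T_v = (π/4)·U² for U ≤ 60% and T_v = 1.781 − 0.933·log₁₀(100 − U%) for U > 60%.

t ≈ 1.06 years

Drainage path length: H_d = H/2 = 3.5 m (double drainage).
U > 60%: T_v = 1.781 − 0.933·log₁₀(100 − 83) = 0.63299.
t = T_v·H_d²/c_v = 0.63299×3.5²/7.3 = 1.062 years.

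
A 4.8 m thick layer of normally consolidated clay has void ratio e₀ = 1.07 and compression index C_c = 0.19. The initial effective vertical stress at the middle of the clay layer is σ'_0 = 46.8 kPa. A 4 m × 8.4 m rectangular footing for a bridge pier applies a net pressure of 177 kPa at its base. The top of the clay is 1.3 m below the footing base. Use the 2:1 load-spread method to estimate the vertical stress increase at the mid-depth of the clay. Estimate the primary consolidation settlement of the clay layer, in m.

S_c ≈ 0.165 m

Mid-depth of clay below the footing base: z = 1.3 + 4.8/2 = 3.7 m.
Stress increase at mid-clay by the 2:1 spreading method:
Δσ = qBL/((B+z)(L+z)) = 177×4×8.4/((4+3.7)(8.4+3.7)) = 63.832 kPa
Final effective stress: σ'_f = σ'_0 + Δσ = 46.8 + 63.832 = 110.63 kPa.
Normally consolidated clay, so the full stress increment lies on the virgin compression line:
S_c = C_c·H/(1+e₀)·log₁₀(σ'_f/σ'_0) = 0.19×4.8/(1+1.07)×log₁₀(110.63/46.8)
    = 0.44058 × 0.37363 = 0.1646 m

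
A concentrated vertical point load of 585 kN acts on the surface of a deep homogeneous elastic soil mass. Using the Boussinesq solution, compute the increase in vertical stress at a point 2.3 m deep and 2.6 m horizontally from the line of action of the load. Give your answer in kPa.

Δσ_z ≈ 6.74 kPa

Boussinesq vertical stress below a point load on an elastic half-space:
Δσ_z = 3P/(2πz²) · [1 + (r/z)²]^(−5/2)
r/z = 2.6/2.3 = 1.1304; [1+(r/z)²]^(−5/2) = 0.12769.
Δσ_z = 3×585/(2π×2.3²) × 0.12769 = 52.801 × 0.12769 = 6.742 kPa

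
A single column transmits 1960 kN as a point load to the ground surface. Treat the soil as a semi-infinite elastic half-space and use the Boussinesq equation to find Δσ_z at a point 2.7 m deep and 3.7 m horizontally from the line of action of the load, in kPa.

Δσ_z ≈ 9.14 kPa

Boussinesq vertical stress below a point load on an elastic half-space:
Δσ_z = 3P/(2πz²) · [1 + (r/z)²]^(−5/2)
r/z = 3.7/2.7 = 1.3704; [1+(r/z)²]^(−5/2) = 0.071171.
Δσ_z = 3×1960/(2π×2.7²) × 0.071171 = 128.37 × 0.071171 = 9.136 kPa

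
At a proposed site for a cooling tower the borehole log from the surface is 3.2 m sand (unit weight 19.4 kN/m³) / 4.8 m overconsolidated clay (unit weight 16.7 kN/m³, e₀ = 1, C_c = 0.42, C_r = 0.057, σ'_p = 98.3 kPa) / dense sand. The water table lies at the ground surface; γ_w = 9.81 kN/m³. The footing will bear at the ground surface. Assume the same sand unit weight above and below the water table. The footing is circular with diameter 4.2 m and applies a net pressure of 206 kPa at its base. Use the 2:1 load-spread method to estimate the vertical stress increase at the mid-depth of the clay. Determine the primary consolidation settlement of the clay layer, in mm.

S_c ≈ 35 mm

Mid-depth of clay below the ground surface: z = 3.2 + 4.8/2 = 5.6 m.
Total vertical stress at mid-clay: σ_v = 19.4×3.2 + 16.7×2.4 = 102.16 kPa.
Pore pressure: u = 9.81×(5.6 − 0) = 54.936 kPa.
Initial effective stress: σ'_0 = σ_v − u = 102.16 − 54.936 = 47.224 kPa.
Stress increase at mid-clay by the 2:1 spreading method:
Δσ ≈ qD²/(D+z)² = 206×4.2²/(4.2+5.6)² = 37.837 kPa
Final effective stress: σ'_f = 47.224 + 37.837 = 85.061 kPa.
σ'_f = 85.061 ≤ σ'_p = 98.3 kPa, so the clay remains overconsolidated and only the recompression index applies:
S_c = C_r·H/(1+e₀)·log₁₀(σ'_f/σ'_0) = 0.057×4.8/2×log₁₀(85.061/47.224)
    = 0.1368 × 0.25557 = 0.03496 m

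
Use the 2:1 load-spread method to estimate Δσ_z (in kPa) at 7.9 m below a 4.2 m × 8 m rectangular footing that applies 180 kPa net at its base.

By the 2:1 method the load spreads at 1 horizontal : 2 vertical, so at depth z the loaded area has grown by z in each plan dimension:
Δσ = qBL/((B+z)(L+z)) = 180×4.2×8/((4.2+7.9)(8+7.9)) = 31.436 kPa

Δσ_z ≈ 31.4 kPa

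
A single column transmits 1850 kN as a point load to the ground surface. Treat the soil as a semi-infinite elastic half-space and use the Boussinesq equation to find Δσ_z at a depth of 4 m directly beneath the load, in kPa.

Δσ_z ≈ 55.2 kPa

Boussinesq vertical stress below a point load on an elastic half-space:
Δσ_z = 3P/(2πz²) · [1 + (r/z)²]^(−5/2)
r/z = 0/4 = 0; [1+(r/z)²]^(−5/2) = 1.
Δσ_z = 3×1850/(2π×4²) × 1 = 55.207 × 1 = 55.21 kPa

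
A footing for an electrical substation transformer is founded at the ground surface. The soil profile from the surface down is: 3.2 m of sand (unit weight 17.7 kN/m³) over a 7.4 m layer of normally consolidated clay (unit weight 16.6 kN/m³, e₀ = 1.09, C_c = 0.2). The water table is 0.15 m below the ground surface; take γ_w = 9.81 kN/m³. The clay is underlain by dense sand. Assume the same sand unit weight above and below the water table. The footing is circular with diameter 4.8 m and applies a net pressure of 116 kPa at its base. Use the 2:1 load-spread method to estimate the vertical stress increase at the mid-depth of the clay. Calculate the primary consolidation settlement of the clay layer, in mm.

S_c ≈ 98.3 mm

Mid-depth of clay below the ground surface: z = 3.2 + 7.4/2 = 6.9 m.
Total vertical stress at mid-clay: σ_v = 17.7×3.2 + 16.6×3.7 = 118.06 kPa.
Pore pressure: u = 9.81×(6.9 − 0.15) = 66.218 kPa.
Initial effective stress: σ'_0 = σ_v − u = 118.06 − 66.218 = 51.842 kPa.
Stress increase at mid-clay by the 2:1 spreading method:
Δσ ≈ qD²/(D+z)² = 116×4.8²/(4.8+6.9)² = 19.524 kPa
Final effective stress: σ'_f = σ'_0 + Δσ = 51.842 + 19.524 = 71.366 kPa.
Normally consolidated clay, so the full stress increment lies on the virgin compression line:
S_c = C_c·H/(1+e₀)·log₁₀(σ'_f/σ'_0) = 0.2×7.4/(1+1.09)×log₁₀(71.366/51.842)
    = 0.70813 × 0.13881 = 0.0983 m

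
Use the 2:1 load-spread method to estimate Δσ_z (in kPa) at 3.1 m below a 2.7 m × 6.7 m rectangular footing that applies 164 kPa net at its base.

By the 2:1 method the load spreads at 1 horizontal : 2 vertical, so at depth z the loaded area has grown by z in each plan dimension:
Δσ = qBL/((B+z)(L+z)) = 164×2.7×6.7/((2.7+3.1)(6.7+3.1)) = 52.195 kPa

Δσ_z ≈ 52.2 kPa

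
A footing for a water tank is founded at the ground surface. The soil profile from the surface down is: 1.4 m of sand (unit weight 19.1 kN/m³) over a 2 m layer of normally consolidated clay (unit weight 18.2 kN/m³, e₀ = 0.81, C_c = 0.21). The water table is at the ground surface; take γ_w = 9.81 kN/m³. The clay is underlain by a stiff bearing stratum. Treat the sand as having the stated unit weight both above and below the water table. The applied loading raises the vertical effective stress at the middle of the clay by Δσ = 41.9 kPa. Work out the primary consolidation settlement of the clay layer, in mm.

Mid-depth of clay below the ground surface: z = 1.4 + 2/2 = 2.4 m.
Total vertical stress at mid-clay: σ_v = 19.1×1.4 + 18.2×1 = 44.94 kPa.
Pore pressure: u = 9.81×(2.4 − 0) = 23.544 kPa.
Initial effective stress: σ'_0 = σ_v − u = 44.94 − 23.544 = 21.396 kPa.
Final effective stress: σ'_f = σ'_0 + Δσ = 21.396 + 41.9 = 63.296 kPa.
Normally consolidated clay, so the full stress increment lies on the virgin compression line:
S_c = C_c·H/(1+e₀)·log₁₀(σ'_f/σ'_0) = 0.21×2/(1+0.81)×log₁₀(63.296/21.396)
    = 0.23204 × 0.47104 = 0.1093 m

S_c ≈ 109 mm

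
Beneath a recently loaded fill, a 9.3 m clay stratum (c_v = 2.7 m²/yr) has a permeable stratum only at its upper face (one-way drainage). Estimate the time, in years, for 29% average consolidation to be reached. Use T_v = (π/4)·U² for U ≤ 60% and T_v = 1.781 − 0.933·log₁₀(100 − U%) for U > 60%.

t ≈ 2.12 years

Drainage path length: H_d = H = 9.3 m (single drainage).
U ≤ 60%: T_v = (π/4)·U² = (π/4)×0.29² = 0.066052.
t = T_v·H_d²/c_v = 0.066052×9.3²/2.7 = 2.116 years.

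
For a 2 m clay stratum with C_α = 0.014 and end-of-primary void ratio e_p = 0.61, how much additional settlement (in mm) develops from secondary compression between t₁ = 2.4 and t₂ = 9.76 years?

S_s ≈ 10.6 mm

Secondary compression: S_s = C_α·H/(1+e_p)·log₁₀(t₂/t₁)
S_s = 0.014×2/(1+0.61)×log₁₀(9.76/2.4)
    = 0.01739 × 0.6092 = 0.0106 m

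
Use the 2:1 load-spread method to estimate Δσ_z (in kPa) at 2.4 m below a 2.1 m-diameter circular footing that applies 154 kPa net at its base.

By the 2:1 method the load spreads at 1 horizontal : 2 vertical, so at depth z the loaded area has grown by z in each plan dimension:
Δσ ≈ qD²/(D+z)² = 154×2.1²/(2.1+2.4)² = 33.538 kPa

Δσ_z ≈ 33.5 kPa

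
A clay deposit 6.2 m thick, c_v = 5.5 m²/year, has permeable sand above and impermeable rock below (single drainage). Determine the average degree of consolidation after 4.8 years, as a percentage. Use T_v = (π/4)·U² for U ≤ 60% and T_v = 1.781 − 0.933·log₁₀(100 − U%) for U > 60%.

Drainage path length: H_d = H = 6.2 m (single drainage).
T_v = c_v·t/H_d² = 5.5×4.8/6.2² = 0.68678.
T_v = 0.68678 corresponds to the U > 60% branch:
U = 1 − 10^((1.781 − T_v)/0.933)/100 = 0.8511

U ≈ 85.1 %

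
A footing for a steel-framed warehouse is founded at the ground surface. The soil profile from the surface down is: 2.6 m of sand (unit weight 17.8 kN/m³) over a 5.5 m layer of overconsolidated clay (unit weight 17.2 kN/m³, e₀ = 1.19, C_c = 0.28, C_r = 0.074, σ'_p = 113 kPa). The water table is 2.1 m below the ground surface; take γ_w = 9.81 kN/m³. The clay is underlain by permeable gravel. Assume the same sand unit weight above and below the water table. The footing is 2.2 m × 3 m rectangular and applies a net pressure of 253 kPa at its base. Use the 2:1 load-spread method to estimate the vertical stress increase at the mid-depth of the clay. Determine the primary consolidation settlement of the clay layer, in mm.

S_c ≈ 28.8 mm

Mid-depth of clay below the ground surface: z = 2.6 + 5.5/2 = 5.35 m.
Total vertical stress at mid-clay: σ_v = 17.8×2.6 + 17.2×2.75 = 93.58 kPa.
Pore pressure: u = 9.81×(5.35 − 2.1) = 31.883 kPa.
Initial effective stress: σ'_0 = σ_v − u = 93.58 − 31.883 = 61.697 kPa.
Stress increase at mid-clay by the 2:1 spreading method:
Δσ = qBL/((B+z)(L+z)) = 253×2.2×3/((2.2+5.35)(3+5.35)) = 26.487 kPa
Final effective stress: σ'_f = 61.697 + 26.487 = 88.184 kPa.
σ'_f = 88.184 ≤ σ'_p = 113 kPa, so the clay remains overconsolidated and only the recompression index applies:
S_c = C_r·H/(1+e₀)·log₁₀(σ'_f/σ'_0) = 0.074×5.5/2.19×log₁₀(88.184/61.697)
    = 0.18584 × 0.15513 = 0.02883 m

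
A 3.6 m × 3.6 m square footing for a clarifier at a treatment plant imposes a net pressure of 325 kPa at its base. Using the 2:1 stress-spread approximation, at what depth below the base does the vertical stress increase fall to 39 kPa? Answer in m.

2:1 spreading — at depth z the loaded area has grown by z in each plan dimension:
qB²/(B+z)² = Δσ_z ⇒ z = B(√(q/Δσ_z) − 1) = 3.6×(√(325/39) − 1) = 6.792 m

z ≈ 6.79 m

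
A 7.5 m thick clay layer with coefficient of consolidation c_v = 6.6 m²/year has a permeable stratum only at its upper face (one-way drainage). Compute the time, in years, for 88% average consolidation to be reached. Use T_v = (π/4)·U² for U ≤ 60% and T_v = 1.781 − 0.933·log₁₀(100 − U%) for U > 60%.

Drainage path length: H_d = H = 7.5 m (single drainage).
U > 60%: T_v = 1.781 − 0.933·log₁₀(100 − 88) = 0.77412.
t = T_v·H_d²/c_v = 0.77412×7.5²/6.6 = 6.598 years.

t ≈ 6.6 years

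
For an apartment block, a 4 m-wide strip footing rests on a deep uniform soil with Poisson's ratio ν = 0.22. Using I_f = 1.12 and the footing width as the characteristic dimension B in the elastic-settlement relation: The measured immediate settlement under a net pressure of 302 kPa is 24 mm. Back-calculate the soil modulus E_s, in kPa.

S_e = q·B·(1−ν²)/E_s · I_f  ⇒  E_s = q·B·(1−ν²)·I_f / S_e.
E_s = 302 × 4 × 0.9516 × 1.12 / 0.024 = 53640 kPa

E_s ≈ 53600 kPa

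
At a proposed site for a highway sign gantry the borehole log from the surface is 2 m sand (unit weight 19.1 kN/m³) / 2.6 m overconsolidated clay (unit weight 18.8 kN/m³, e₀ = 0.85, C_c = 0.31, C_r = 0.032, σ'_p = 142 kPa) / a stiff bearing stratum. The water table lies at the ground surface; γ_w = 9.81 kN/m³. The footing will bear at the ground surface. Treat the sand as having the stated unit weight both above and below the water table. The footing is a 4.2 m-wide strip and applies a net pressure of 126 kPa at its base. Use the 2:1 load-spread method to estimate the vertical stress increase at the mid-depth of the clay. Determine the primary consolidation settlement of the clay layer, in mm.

Mid-depth of clay below the ground surface: z = 2 + 2.6/2 = 3.3 m.
Total vertical stress at mid-clay: σ_v = 19.1×2 + 18.8×1.3 = 62.64 kPa.
Pore pressure: u = 9.81×(3.3 − 0) = 32.373 kPa.
Initial effective stress: σ'_0 = σ_v − u = 62.64 − 32.373 = 30.267 kPa.
Stress increase at mid-clay by the 2:1 spreading method:
Δσ = qB/(B+z) = 126×4.2/(4.2+3.3) = 70.56 kPa
Final effective stress: σ'_f = 30.267 + 70.56 = 100.83 kPa.
σ'_f = 100.83 ≤ σ'_p = 142 kPa, so the clay remains overconsolidated and only the recompression index applies:
S_c = C_r·H/(1+e₀)·log₁₀(σ'_f/σ'_0) = 0.032×2.6/1.85×log₁₀(100.83/30.267)
    = 0.044973 × 0.52262 = 0.0235 m

S_c ≈ 23.5 mm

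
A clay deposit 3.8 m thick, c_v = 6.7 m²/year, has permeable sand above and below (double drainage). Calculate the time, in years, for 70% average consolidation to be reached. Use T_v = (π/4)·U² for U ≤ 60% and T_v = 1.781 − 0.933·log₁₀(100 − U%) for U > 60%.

t ≈ 0.217 years

Drainage path length: H_d = H/2 = 1.9 m (double drainage).
U > 60%: T_v = 1.781 − 0.933·log₁₀(100 − 70) = 0.40285.
t = T_v·H_d²/c_v = 0.40285×1.9²/6.7 = 0.2171 years.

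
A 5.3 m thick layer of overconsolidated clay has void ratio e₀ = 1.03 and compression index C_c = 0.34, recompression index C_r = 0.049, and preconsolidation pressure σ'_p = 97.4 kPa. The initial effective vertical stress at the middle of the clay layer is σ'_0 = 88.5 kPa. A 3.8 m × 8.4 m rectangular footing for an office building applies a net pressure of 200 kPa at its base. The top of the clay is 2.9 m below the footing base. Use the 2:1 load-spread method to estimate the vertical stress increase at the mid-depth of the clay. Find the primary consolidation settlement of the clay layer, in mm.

S_c ≈ 138 mm

Mid-depth of clay below the footing base: z = 2.9 + 5.3/2 = 5.55 m.
Stress increase at mid-clay by the 2:1 spreading method:
Δσ = qBL/((B+z)(L+z)) = 200×3.8×8.4/((3.8+5.55)(8.4+5.55)) = 48.945 kPa
Final effective stress: σ'_f = 88.5 + 48.945 = 137.44 kPa.
σ'_f = 137.44 > σ'_p = 97.4 kPa, so the stress path crosses the preconsolidation pressure — recompression up to σ'_p, then virgin compression beyond:
S_c = H/(1+e₀)·[C_r·log₁₀(σ'_p/σ'_0) + C_c·log₁₀(σ'_f/σ'_p)]
    = 5.3/2.03 × [0.049×log₁₀(97.4/88.5) + 0.34×log₁₀(137.44/97.4)]
    = 2.6108 × [0.0020392 + 0.050848] = 0.1381 m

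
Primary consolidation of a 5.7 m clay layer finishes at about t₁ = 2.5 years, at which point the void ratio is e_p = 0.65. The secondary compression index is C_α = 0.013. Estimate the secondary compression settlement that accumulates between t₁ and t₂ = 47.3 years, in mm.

S_s ≈ 57.3 mm

Secondary compression: S_s = C_α·H/(1+e_p)·log₁₀(t₂/t₁)
S_s = 0.013×5.7/(1+0.65)×log₁₀(47.3/2.5)
    = 0.04491 × 1.277 = 0.05735 m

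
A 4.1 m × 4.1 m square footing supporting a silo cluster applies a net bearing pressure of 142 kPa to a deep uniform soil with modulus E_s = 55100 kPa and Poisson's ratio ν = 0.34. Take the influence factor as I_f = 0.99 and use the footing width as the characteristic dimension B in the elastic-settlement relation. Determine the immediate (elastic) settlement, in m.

Immediate (elastic) settlement: S_e = q·B·(1−ν²)/E_s · I_f.
S_e = 142 × 4.1 × (1 − 0.34²) / 55100 × 0.99
    = 142 × 4.1 × 0.8844 / 55100 × 0.99
    = 0.009251 m

S_e ≈ 0.00925 m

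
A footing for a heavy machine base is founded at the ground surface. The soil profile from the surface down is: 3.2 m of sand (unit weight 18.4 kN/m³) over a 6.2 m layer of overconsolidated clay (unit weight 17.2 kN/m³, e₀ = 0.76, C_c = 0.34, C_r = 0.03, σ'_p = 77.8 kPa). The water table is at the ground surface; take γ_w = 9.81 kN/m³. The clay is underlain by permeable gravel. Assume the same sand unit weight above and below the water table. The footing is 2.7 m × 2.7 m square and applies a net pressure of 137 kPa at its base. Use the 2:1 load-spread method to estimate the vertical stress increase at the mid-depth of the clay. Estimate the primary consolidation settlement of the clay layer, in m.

Mid-depth of clay below the ground surface: z = 3.2 + 6.2/2 = 6.3 m.
Total vertical stress at mid-clay: σ_v = 18.4×3.2 + 17.2×3.1 = 112.2 kPa.
Pore pressure: u = 9.81×(6.3 − 0) = 61.803 kPa.
Initial effective stress: σ'_0 = σ_v − u = 112.2 − 61.803 = 50.397 kPa.
Stress increase at mid-clay by the 2:1 spreading method:
Δσ = qBL/((B+z)(L+z)) = 137×2.7×2.7/((2.7+6.3)(2.7+6.3)) = 12.33 kPa
Final effective stress: σ'_f = 50.397 + 12.33 = 62.727 kPa.
σ'_f = 62.727 ≤ σ'_p = 77.8 kPa, so the clay remains overconsolidated and only the recompression index applies:
S_c = C_r·H/(1+e₀)·log₁₀(σ'_f/σ'_0) = 0.03×6.2/1.76×log₁₀(62.727/50.397)
    = 0.10568 × 0.09505 = 0.01004 m

S_c ≈ 0.01 m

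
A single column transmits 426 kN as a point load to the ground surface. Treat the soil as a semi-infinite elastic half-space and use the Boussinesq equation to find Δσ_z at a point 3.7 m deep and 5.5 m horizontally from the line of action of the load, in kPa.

Δσ_z ≈ 0.805 kPa

Boussinesq vertical stress below a point load on an elastic half-space:
Δσ_z = 3P/(2πz²) · [1 + (r/z)²]^(−5/2)
r/z = 5.5/3.7 = 1.4865; [1+(r/z)²]^(−5/2) = 0.054182.
Δσ_z = 3×426/(2π×3.7²) × 0.054182 = 14.858 × 0.054182 = 0.805 kPa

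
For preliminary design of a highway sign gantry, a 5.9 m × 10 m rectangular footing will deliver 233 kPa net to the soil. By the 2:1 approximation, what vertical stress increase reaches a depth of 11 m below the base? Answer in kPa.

By the 2:1 method the load spreads at 1 horizontal : 2 vertical, so at depth z the loaded area has grown by z in each plan dimension:
Δσ = qBL/((B+z)(L+z)) = 233×5.9×10/((5.9+11)(10+11)) = 38.735 kPa

Δσ_z ≈ 38.7 kPa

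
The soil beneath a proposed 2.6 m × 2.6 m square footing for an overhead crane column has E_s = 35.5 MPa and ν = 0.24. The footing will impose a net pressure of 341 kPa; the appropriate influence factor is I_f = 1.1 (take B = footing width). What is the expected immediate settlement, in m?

Immediate (elastic) settlement: S_e = q·B·(1−ν²)/E_s · I_f.
E_s = 35.5 MPa = 35500 kPa.
S_e = 341 × 2.6 × (1 − 0.24²) / 35500 × 1.1
    = 341 × 2.6 × 0.9424 / 35500 × 1.1
    = 0.02589 m

S_e ≈ 0.0259 m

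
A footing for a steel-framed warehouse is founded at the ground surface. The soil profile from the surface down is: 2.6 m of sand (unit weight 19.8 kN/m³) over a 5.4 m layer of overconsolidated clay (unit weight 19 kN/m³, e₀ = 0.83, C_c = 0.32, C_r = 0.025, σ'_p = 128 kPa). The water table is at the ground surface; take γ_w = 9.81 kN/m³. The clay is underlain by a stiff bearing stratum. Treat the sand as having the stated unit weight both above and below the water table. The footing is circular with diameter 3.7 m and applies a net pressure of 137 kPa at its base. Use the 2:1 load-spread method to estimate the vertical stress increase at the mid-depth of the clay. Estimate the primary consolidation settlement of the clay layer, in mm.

S_c ≈ 12 mm

Mid-depth of clay below the ground surface: z = 2.6 + 5.4/2 = 5.3 m.
Total vertical stress at mid-clay: σ_v = 19.8×2.6 + 19×2.7 = 102.78 kPa.
Pore pressure: u = 9.81×(5.3 − 0) = 51.993 kPa.
Initial effective stress: σ'_0 = σ_v − u = 102.78 − 51.993 = 50.787 kPa.
Stress increase at mid-clay by the 2:1 spreading method:
Δσ ≈ qD²/(D+z)² = 137×3.7²/(3.7+5.3)² = 23.155 kPa
Final effective stress: σ'_f = 50.787 + 23.155 = 73.942 kPa.
σ'_f = 73.942 ≤ σ'_p = 128 kPa, so the clay remains overconsolidated and only the recompression index applies:
S_c = C_r·H/(1+e₀)·log₁₀(σ'_f/σ'_0) = 0.025×5.4/1.83×log₁₀(73.942/50.787)
    = 0.07377 × 0.16314 = 0.01203 m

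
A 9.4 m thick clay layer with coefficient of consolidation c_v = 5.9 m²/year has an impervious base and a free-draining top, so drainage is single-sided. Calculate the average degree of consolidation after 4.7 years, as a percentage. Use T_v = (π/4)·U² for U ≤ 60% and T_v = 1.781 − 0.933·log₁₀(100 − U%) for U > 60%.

Drainage path length: H_d = H = 9.4 m (single drainage).
T_v = c_v·t/H_d² = 5.9×4.7/9.4² = 0.31383.
T_v = 0.31383 corresponds to the U > 60% branch:
U = 1 − 10^((1.781 − T_v)/0.933)/100 = 0.6263

U ≈ 62.6 %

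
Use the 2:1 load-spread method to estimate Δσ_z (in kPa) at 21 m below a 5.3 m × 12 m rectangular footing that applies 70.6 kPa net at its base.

Δσ_z ≈ 5.17 kPa

By the 2:1 method the load spreads at 1 horizontal : 2 vertical, so at depth z the loaded area has grown by z in each plan dimension:
Δσ = qBL/((B+z)(L+z)) = 70.6×5.3×12/((5.3+21)(12+21)) = 5.1736 kPa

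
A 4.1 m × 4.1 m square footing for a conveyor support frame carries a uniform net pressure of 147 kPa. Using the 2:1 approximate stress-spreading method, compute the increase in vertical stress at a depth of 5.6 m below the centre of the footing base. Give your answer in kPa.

By the 2:1 method the load spreads at 1 horizontal : 2 vertical, so at depth z the loaded area has grown by z in each plan dimension:
Δσ = qBL/((B+z)(L+z)) = 147×4.1×4.1/((4.1+5.6)(4.1+5.6)) = 26.263 kPa

Δσ_z ≈ 26.3 kPa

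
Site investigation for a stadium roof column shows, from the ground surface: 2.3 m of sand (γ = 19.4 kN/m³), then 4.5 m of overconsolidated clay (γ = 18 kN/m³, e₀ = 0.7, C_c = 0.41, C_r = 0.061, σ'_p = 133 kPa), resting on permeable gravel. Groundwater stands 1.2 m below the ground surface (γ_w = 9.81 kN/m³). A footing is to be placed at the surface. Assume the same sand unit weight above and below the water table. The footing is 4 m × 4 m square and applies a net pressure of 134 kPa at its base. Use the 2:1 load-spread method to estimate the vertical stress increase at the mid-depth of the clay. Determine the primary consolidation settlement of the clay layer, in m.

Mid-depth of clay below the ground surface: z = 2.3 + 4.5/2 = 4.55 m.
Total vertical stress at mid-clay: σ_v = 19.4×2.3 + 18×2.25 = 85.12 kPa.
Pore pressure: u = 9.81×(4.55 − 1.2) = 32.864 kPa.
Initial effective stress: σ'_0 = σ_v − u = 85.12 − 32.864 = 52.256 kPa.
Stress increase at mid-clay by the 2:1 spreading method:
Δσ = qBL/((B+z)(L+z)) = 134×4×4/((4+4.55)(4+4.55)) = 29.329 kPa
Final effective stress: σ'_f = 52.256 + 29.329 = 81.585 kPa.
σ'_f = 81.585 ≤ σ'_p = 133 kPa, so the clay remains overconsolidated and only the recompression index applies:
S_c = C_r·H/(1+e₀)·log₁₀(σ'_f/σ'_0) = 0.061×4.5/1.7×log₁₀(81.585/52.256)
    = 0.16147 × 0.19347 = 0.03124 m

S_c ≈ 0.0312 m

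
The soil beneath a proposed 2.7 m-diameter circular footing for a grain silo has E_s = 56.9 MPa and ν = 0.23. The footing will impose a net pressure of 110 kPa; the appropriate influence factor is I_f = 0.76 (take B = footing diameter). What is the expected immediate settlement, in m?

Immediate (elastic) settlement: S_e = q·B·(1−ν²)/E_s · I_f.
E_s = 56.9 MPa = 56900 kPa.
S_e = 110 × 2.7 × (1 − 0.23²) / 56900 × 0.76
    = 110 × 2.7 × 0.9471 / 56900 × 0.76
    = 0.003757 m

S_e ≈ 0.00376 m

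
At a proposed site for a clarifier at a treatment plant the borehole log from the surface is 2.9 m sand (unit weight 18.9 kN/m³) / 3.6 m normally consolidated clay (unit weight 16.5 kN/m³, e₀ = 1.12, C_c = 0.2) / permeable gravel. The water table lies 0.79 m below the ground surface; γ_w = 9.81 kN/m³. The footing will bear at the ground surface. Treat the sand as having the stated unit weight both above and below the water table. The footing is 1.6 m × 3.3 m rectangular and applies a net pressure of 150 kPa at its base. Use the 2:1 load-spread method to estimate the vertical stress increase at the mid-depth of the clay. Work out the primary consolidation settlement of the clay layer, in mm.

Mid-depth of clay below the ground surface: z = 2.9 + 3.6/2 = 4.7 m.
Total vertical stress at mid-clay: σ_v = 18.9×2.9 + 16.5×1.8 = 84.51 kPa.
Pore pressure: u = 9.81×(4.7 − 0.79) = 38.357 kPa.
Initial effective stress: σ'_0 = σ_v − u = 84.51 − 38.357 = 46.153 kPa.
Stress increase at mid-clay by the 2:1 spreading method:
Δσ = qBL/((B+z)(L+z)) = 150×1.6×3.3/((1.6+4.7)(3.3+4.7)) = 15.714 kPa
Final effective stress: σ'_f = σ'_0 + Δσ = 46.153 + 15.714 = 61.867 kPa.
Normally consolidated clay, so the full stress increment lies on the virgin compression line:
S_c = C_c·H/(1+e₀)·log₁₀(σ'_f/σ'_0) = 0.2×3.6/(1+1.12)×log₁₀(61.867/46.153)
    = 0.33962 × 0.12726 = 0.04322 m

S_c ≈ 43.2 mm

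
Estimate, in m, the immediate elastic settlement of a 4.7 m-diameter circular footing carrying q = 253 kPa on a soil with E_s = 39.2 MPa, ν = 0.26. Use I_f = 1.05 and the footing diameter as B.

Immediate (elastic) settlement: S_e = q·B·(1−ν²)/E_s · I_f.
E_s = 39.2 MPa = 39200 kPa.
S_e = 253 × 4.7 × (1 − 0.26²) / 39200 × 1.05
    = 253 × 4.7 × 0.9324 / 39200 × 1.05
    = 0.0297 m

S_e ≈ 0.0297 m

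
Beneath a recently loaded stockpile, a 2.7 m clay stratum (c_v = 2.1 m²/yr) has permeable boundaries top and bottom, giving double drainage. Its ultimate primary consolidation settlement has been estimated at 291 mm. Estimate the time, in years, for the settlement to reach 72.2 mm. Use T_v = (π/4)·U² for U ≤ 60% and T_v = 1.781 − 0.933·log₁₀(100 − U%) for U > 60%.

Drainage path length: H_d = H/2 = 1.35 m (double drainage).
U = S(t)/S_ult = 72.2/291 = 0.2481.
U ≤ 60%: T_v = (π/4)·U² = (π/4)×0.24811² = 0.048348.
t = T_v·H_d²/c_v = 0.048348×1.35²/2.1 = 0.04196 years.

t ≈ 0.042 years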